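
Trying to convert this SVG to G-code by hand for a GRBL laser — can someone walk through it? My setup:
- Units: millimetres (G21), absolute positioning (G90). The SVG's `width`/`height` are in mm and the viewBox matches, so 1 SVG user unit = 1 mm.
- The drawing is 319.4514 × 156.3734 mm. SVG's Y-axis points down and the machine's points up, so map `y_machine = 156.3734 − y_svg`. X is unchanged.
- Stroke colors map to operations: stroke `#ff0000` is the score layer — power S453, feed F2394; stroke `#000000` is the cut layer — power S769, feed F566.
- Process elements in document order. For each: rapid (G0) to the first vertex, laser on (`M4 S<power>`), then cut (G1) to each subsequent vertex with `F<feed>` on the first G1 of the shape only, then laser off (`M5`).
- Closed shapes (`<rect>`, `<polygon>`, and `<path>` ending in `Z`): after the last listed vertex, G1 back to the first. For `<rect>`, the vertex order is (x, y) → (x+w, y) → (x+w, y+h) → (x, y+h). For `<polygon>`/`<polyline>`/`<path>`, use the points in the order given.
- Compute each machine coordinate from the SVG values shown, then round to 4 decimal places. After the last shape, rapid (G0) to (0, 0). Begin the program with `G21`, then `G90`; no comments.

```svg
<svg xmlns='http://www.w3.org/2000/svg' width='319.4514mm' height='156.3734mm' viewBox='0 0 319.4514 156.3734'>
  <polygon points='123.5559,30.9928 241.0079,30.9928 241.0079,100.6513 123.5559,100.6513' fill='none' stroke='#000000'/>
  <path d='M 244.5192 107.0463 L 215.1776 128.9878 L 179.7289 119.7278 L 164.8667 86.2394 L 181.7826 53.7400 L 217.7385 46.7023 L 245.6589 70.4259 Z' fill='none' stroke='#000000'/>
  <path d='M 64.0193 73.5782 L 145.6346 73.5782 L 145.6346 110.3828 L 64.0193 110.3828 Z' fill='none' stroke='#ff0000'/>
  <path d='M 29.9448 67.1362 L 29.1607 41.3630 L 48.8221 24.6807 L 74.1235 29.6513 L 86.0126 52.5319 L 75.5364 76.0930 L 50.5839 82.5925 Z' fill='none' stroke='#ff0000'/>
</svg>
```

1 u = 1 mm; y_m = 156.3734 − y.

[1] `<polygon>` rectangle, #000000→cut S769 F566: (123.5559,125.3806) → (241.0079,125.3806) → (241.0079,55.7221) → (123.5559,55.7221) → (123.5559,125.3806) (closed)

[2] `<path>` regular polygon, #000000→cut S769 F566: (244.5192,49.3271) → (215.1776,27.3856) → (179.7289,36.6456) → (164.8667,70.1340) → (181.7826,102.6334) → (217.7385,109.6711) → (245.6589,85.9475) → (244.5192,49.3271) (closed)

[3] `<path>` rectangle, #ff0000→score S453 F2394: (64.0193,82.7952) → (145.6346,82.7952) → (145.6346,45.9906) → (64.0193,45.9906) → (64.0193,82.7952) (closed)

[4] `<path>` regular polygon, #ff0000→score S453 F2394: (29.9448,89.2372) → (29.1607,115.0104) → (48.8221,131.6927) → (74.1235,126.7221) → (86.0126,103.8415) → (75.5364,80.2804) → (50.5839,73.7809) → (29.9448,89.2372) (closed)

G21
G90
G0 X123.5559 Y125.3806
M4 S769
G1 X241.0079 Y125.3806 F566
G1 X241.0079 Y55.7221
G1 X123.5559 Y55.7221
G1 X123.5559 Y125.3806
M5
G0 X244.5192 Y49.3271
M4 S769
G1 X215.1776 Y27.3856 F566
G1 X179.7289 Y36.6456
G1 X164.8667 Y70.1340
G1 X181.7826 Y102.6334
G1 X217.7385 Y109.6711
G1 X245.6589 Y85.9475
G1 X244.5192 Y49.3271
M5
G0 X64.0193 Y82.7952
M4 S453
G1 X145.6346 Y82.7952 F2394
G1 X145.6346 Y45.9906
G1 X64.0193 Y45.9906
G1 X64.0193 Y82.7952
M5
G0 X29.9448 Y89.2372
M4 S453
G1 X29.1607 Y115.0104 F2394
G1 X48.8221 Y131.6927
G1 X74.1235 Y126.7221
G1 X86.0126 Y103.8415
G1 X75.5364 Y80.2804
G1 X50.5839 Y73.7809
G1 X29.9448 Y89.2372
M5
G0 X0.0000 Y0.0000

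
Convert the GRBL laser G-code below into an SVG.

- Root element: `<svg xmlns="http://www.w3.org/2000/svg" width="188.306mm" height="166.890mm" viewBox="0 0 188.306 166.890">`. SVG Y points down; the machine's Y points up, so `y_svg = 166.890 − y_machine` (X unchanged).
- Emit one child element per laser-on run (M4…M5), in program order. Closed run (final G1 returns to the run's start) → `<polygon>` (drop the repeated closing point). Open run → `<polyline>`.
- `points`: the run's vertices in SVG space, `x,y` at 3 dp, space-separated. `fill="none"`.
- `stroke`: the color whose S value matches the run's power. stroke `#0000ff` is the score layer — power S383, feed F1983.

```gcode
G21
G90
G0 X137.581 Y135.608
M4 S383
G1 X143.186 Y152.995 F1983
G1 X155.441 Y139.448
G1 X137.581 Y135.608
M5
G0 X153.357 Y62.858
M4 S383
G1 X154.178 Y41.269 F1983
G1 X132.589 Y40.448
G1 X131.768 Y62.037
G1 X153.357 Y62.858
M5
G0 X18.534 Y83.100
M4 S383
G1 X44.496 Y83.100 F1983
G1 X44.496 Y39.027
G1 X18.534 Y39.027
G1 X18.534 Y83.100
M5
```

<svg xmlns="http://www.w3.org/2000/svg" width="188.306mm" height="166.890mm" viewBox="0 0 188.306 166.890">
  <polygon points="137.581,31.282 143.186,13.895 155.441,27.442" fill="none" stroke="#0000ff"/>
  <polygon points="153.357,104.032 154.178,125.621 132.589,126.442 131.768,104.853" fill="none" stroke="#0000ff"/>
  <polygon points="18.534,83.790 44.496,83.790 44.496,127.863 18.534,127.863" fill="none" stroke="#0000ff"/>
</svg>

Each laser-on run becomes one SVG element. Flip Y back into SVG space with y_svg = 166.890 − y_machine. Every run uses S383, so all elements get stroke `#0000ff` (score).

Run 1: The run returns to its start, so emit a `<polygon>` with points (Y-flipped): 137.581,31.282 143.186,13.895 155.441,27.442.

Run 2: The run returns to its start, so emit a `<polygon>` with points (Y-flipped): 153.357,104.032 154.178,125.621 132.589,126.442 131.768,104.853.

Run 3: The run returns to its start, so emit a `<polygon>` with points (Y-flipped): 18.534,83.790 44.496,83.790 44.496,127.863 18.534,127.863.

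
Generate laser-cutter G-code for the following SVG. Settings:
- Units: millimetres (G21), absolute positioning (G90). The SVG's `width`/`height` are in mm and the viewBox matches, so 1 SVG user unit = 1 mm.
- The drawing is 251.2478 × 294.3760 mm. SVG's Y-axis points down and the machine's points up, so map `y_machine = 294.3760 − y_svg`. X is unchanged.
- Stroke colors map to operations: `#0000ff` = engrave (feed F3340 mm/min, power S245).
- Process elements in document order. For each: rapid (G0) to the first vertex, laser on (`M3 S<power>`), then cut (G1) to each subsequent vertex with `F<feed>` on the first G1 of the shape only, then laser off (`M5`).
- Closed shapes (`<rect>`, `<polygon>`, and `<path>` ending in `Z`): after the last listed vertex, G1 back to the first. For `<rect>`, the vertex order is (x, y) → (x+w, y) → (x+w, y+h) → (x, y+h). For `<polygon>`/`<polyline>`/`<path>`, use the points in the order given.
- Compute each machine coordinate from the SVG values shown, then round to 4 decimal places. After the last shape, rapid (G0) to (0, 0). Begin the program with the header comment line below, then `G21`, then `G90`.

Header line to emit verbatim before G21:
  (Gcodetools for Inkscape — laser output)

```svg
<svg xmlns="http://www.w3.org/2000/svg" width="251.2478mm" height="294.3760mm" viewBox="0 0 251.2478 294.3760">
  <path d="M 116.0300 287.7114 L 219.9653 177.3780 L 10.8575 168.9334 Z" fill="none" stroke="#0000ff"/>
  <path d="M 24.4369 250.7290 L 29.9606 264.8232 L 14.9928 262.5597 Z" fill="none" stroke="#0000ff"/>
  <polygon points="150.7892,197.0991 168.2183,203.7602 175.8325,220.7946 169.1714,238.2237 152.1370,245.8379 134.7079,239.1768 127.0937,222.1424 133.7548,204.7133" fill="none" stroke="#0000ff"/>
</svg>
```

(Gcodetools for Inkscape — laser output)
G21
G90
G0 X116.0300 Y6.6646
M3 S245
G1 X219.9653 Y116.9980 F3340
G1 X10.8575 Y125.4426
G1 X116.0300 Y6.6646
M5
G0 X24.4369 Y43.6470
M3 S245
G1 X29.9606 Y29.5528 F3340
G1 X14.9928 Y31.8163
G1 X24.4369 Y43.6470
M5
G0 X150.7892 Y97.2769
M3 S245
G1 X168.2183 Y90.6158 F3340
G1 X175.8325 Y73.5814
G1 X169.1714 Y56.1523
G1 X152.1370 Y48.5381
G1 X134.7079 Y55.1992
G1 X127.0937 Y72.2336
G1 X133.7548 Y89.6627
G1 X150.7892 Y97.2769
M5
G0 X0.0000 Y0.0000

Since the viewBox matches the mm dimensions, user units are millimetres directly. The only transform is the Y-flip y_m = 294.3760 − y_svg.

Shape 1 is a closed polygon drawn with `<path>`. Its stroke #0000ff means engrave at S245, F3340. After flipping Y the toolpath is (116.0300,6.6646) → (219.9653,116.9980) → (10.8575,125.4426) → (116.0300,6.6646), returning to the start.

Shape 2 is a regular polygon drawn with `<path>`. Its stroke #0000ff means engrave at S245, F3340. After flipping Y the toolpath is (24.4369,43.6470) → (29.9606,29.5528) → (14.9928,31.8163) → (24.4369,43.6470), returning to the start.

Shape 3 is a regular polygon drawn with `<polygon>`. Its stroke #0000ff means engrave at S245, F3340. After flipping Y the toolpath is (150.7892,97.2769) → (168.2183,90.6158) → (175.8325,73.5814) → (169.1714,56.1523) → (152.1370,48.5381) → (134.7079,55.1992) → (127.0937,72.2336) → (133.7548,89.6627) → (150.7892,97.2769), returning to the start.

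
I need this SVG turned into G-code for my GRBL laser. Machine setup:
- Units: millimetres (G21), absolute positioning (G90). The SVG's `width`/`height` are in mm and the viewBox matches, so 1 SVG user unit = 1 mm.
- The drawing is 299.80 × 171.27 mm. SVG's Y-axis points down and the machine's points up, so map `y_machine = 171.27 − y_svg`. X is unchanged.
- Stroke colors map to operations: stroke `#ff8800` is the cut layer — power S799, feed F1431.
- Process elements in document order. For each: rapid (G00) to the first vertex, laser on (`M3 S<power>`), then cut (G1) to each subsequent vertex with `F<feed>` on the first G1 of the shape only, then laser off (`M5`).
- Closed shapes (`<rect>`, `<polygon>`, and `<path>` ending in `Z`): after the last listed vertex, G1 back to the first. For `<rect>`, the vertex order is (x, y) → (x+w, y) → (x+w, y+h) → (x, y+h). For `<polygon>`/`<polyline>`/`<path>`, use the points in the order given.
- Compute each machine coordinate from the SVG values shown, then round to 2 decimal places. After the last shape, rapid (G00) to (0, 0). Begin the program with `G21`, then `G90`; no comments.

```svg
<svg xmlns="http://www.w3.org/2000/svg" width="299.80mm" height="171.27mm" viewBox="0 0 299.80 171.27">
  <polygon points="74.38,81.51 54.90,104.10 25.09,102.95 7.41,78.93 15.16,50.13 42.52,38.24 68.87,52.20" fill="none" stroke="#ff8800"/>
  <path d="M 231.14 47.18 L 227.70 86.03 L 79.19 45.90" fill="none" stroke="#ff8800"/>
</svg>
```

G21
G90
G00 X74.38 Y89.76
M3 S799
G1 X54.90 Y67.17 F1431
G1 X25.09 Y68.32
G1 X7.41 Y92.34
G1 X15.16 Y121.14
G1 X42.52 Y133.03
G1 X68.87 Y119.07
G1 X74.38 Y89.76
M5
G00 X231.14 Y124.09
M3 S799
G1 X227.70 Y85.24 F1431
G1 X79.19 Y125.37
M5
G00 X0.00 Y0.00

1 u = 1 mm; y_m = 171.27 − y.

[1] `<polygon>` regular polygon, #ff8800→cut S799 F1431: (74.38,89.76) → (54.90,67.17) → (25.09,68.32) → (7.41,92.34) → (15.16,121.14) → (42.52,133.03) → (68.87,119.07) → (74.38,89.76) (closed)

[2] `<path>` open polyline, #ff8800→cut S799 F1431: (231.14,124.09) → (227.70,85.24) → (79.19,125.37)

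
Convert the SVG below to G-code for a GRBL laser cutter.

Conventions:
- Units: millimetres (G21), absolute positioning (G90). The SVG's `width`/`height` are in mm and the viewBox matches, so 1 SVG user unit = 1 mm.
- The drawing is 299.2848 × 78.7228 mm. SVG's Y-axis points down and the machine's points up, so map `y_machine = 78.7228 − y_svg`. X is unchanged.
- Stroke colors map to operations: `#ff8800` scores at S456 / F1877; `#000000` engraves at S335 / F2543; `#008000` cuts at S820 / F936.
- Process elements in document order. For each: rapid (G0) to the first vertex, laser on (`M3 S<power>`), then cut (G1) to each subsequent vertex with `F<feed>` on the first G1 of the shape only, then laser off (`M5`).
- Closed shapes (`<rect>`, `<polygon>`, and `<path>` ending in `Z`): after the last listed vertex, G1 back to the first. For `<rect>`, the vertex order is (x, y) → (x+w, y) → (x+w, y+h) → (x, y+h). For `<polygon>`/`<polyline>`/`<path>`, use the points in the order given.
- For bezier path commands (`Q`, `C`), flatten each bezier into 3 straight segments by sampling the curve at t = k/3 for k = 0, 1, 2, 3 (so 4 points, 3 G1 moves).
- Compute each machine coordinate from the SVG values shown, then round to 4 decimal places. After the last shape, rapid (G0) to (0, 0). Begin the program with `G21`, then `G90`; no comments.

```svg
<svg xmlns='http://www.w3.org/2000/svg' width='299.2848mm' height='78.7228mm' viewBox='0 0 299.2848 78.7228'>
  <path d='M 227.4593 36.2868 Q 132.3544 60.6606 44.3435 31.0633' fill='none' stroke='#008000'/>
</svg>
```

G21
G90
G0 X227.4593 Y42.4360
M3 S820
G1 X164.8443 Y32.1836 F936
G1 X103.8057 Y33.9248
G1 X44.3435 Y47.6595
M5
G0 X0.0000 Y0.0000

1 u = 1 mm; y_m = 78.7228 − y.

[1] `<path>` quadratic bezier, #008000→cut S820 F936: (227.4593,42.4360) → (164.8443,32.1836) → (103.8057,33.9248) → (44.3435,47.6595)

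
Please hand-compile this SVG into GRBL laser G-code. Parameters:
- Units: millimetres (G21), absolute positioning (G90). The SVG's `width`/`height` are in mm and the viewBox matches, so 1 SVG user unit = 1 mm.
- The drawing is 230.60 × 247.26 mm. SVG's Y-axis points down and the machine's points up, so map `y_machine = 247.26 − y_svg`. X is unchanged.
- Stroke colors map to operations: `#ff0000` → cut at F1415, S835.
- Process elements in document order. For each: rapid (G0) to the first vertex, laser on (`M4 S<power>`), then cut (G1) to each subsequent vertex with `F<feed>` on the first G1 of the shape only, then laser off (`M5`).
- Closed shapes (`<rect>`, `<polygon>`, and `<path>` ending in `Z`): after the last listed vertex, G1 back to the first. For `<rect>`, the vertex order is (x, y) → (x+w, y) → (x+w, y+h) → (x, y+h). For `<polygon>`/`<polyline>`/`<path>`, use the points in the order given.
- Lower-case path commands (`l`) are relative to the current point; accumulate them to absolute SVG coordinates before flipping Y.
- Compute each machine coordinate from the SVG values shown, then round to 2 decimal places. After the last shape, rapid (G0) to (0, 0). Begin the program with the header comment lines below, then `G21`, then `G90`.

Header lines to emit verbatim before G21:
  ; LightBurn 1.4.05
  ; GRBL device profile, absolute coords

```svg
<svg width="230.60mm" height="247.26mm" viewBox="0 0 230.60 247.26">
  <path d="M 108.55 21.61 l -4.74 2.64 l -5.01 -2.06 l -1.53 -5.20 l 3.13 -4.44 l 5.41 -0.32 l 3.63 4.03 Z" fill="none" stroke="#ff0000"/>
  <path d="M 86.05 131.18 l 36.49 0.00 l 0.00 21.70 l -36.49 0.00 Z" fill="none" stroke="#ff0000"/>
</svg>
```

; LightBurn 1.4.05
; GRBL device profile, absolute coords
G21
G90
G0 X108.55 Y225.65
M4 S835
G1 X103.81 Y223.01 F1415
G1 X98.80 Y225.07
G1 X97.27 Y230.27
G1 X100.40 Y234.71
G1 X105.81 Y235.03
G1 X109.44 Y231.00
G1 X108.55 Y225.65
M5
G0 X86.05 Y116.08
M4 S835
G1 X122.54 Y116.08 F1415
G1 X122.54 Y94.38
G1 X86.05 Y94.38
G1 X86.05 Y116.08
M5
G0 X0.00 Y0.00

viewBox `0 0 230.60 247.26` with mm width/height → 1 unit = 1 mm. Flip: y_m = 247.26 − y_svg.

**Shape 1** — `<path>` regular polygon, stroke `#ff0000` → cut (S835, F1415). Machine vertices: (108.55,225.65) → (103.81,223.01) → (98.80,225.07) → (97.27,230.27) → (100.40,234.71) → (105.81,235.03) → (109.44,231.00) → (108.55,225.65). Closed: final G1 returns to the first vertex.

**Shape 2** — `<path>` rectangle, stroke `#ff0000` → cut (S835, F1415). Machine vertices: (86.05,116.08) → (122.54,116.08) → (122.54,94.38) → (86.05,94.38) → (86.05,116.08). Closed: final G1 returns to the first vertex.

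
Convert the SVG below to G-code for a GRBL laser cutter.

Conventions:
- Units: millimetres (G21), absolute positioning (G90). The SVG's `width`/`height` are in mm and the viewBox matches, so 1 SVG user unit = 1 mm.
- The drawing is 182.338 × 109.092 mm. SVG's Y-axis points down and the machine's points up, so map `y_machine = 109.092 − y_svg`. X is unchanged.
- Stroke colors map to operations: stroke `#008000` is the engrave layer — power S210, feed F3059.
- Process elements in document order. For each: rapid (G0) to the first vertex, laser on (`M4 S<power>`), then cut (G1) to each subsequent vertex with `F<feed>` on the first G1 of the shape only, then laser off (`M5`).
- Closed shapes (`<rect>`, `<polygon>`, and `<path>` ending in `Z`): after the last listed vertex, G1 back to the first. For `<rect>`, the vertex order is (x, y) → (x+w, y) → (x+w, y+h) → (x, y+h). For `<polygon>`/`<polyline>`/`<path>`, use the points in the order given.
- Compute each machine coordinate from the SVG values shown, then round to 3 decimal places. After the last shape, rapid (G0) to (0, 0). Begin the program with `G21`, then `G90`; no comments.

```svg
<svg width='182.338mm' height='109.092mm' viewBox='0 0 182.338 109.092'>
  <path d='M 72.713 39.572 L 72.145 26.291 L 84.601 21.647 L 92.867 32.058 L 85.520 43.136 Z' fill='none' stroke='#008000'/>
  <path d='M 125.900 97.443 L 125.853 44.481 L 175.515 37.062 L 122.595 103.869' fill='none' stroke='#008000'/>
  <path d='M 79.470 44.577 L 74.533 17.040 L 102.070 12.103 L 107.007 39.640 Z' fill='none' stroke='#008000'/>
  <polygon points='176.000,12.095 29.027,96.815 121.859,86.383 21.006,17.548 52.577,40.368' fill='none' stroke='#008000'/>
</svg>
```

G21
G90
G0 X72.713 Y69.520
M4 S210
G1 X72.145 Y82.801 F3059
G1 X84.601 Y87.445
G1 X92.867 Y77.034
G1 X85.520 Y65.956
G1 X72.713 Y69.520
M5
G0 X125.900 Y11.649
M4 S210
G1 X125.853 Y64.611 F3059
G1 X175.515 Y72.030
G1 X122.595 Y5.223
M5
G0 X79.470 Y64.515
M4 S210
G1 X74.533 Y92.052 F3059
G1 X102.070 Y96.989
G1 X107.007 Y69.452
G1 X79.470 Y64.515
M5
G0 X176.000 Y96.997
M4 S210
G1 X29.027 Y12.277 F3059
G1 X121.859 Y22.709
G1 X21.006 Y91.544
G1 X52.577 Y68.724
G1 X176.000 Y96.997
M5
G0 X0.000 Y0.000

Since the viewBox matches the mm dimensions, user units are millimetres directly. The only transform is the Y-flip y_m = 109.092 − y_svg.

Shape 1 is a regular polygon drawn with `<path>`. Its stroke #008000 means engrave at S210, F3059. After flipping Y the toolpath is (72.713,69.520) → (72.145,82.801) → (84.601,87.445) → (92.867,77.034) → (85.520,65.956) → (72.713,69.520), returning to the start.

Shape 2 is a open polyline drawn with `<path>`. Its stroke #008000 means engrave at S210, F3059. After flipping Y the toolpath is (125.900,11.649) → (125.853,64.611) → (175.515,72.030) → (122.595,5.223).

Shape 3 is a regular polygon drawn with `<path>`. Its stroke #008000 means engrave at S210, F3059. After flipping Y the toolpath is (79.470,64.515) → (74.533,92.052) → (102.070,96.989) → (107.007,69.452) → (79.470,64.515), returning to the start.

Shape 4 is a closed polygon drawn with `<polygon>`. Its stroke #008000 means engrave at S210, F3059. After flipping Y the toolpath is (176.000,96.997) → (29.027,12.277) → (121.859,22.709) → (21.006,91.544) → (52.577,68.724) → (176.000,96.997), returning to the start.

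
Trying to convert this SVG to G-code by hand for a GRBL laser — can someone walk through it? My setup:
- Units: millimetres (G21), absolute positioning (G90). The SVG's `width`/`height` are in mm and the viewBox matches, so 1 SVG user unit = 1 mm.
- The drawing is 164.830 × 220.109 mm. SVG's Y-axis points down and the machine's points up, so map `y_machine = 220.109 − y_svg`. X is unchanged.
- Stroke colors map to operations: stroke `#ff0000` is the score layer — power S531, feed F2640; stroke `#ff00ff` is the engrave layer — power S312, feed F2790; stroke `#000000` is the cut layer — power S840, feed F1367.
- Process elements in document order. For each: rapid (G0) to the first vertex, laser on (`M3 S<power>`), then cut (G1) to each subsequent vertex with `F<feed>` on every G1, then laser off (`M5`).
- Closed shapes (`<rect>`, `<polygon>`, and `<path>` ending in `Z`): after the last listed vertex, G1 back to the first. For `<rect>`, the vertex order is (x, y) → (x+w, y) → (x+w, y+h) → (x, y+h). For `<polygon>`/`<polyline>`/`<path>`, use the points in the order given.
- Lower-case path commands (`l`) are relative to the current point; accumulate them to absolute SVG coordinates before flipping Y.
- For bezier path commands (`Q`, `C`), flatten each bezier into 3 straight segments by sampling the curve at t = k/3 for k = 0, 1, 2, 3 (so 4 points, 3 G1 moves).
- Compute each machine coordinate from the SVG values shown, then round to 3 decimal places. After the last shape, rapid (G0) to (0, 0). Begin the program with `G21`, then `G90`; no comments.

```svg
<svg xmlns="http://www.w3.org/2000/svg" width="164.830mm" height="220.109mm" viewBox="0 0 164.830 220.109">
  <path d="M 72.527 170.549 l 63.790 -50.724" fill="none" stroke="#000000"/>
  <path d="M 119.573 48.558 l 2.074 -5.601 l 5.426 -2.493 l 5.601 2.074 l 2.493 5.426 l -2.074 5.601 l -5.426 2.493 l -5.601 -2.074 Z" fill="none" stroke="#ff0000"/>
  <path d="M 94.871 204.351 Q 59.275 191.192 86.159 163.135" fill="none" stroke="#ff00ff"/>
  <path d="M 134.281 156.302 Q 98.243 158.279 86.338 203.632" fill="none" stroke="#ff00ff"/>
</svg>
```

G21
G90
G0 X72.527 Y49.560
M3 S840
G1 X136.317 Y100.284 F1367
M5
G0 X119.573 Y171.551
M3 S531
G1 X121.647 Y177.152 F2640
G1 X127.073 Y179.645 F2640
G1 X132.674 Y177.571 F2640
G1 X135.167 Y172.145 F2640
G1 X133.093 Y166.544 F2640
G1 X127.667 Y164.051 F2640
G1 X122.066 Y166.125 F2640
G1 X119.573 Y171.551 F2640
M5
G0 X94.871 Y15.758
M3 S312
G1 X78.083 Y26.186 F2790
G1 X75.179 Y39.925 F2790
G1 X86.159 Y56.974 F2790
M5
G0 X134.281 Y63.807
M3 S312
G1 X112.937 Y57.669 F2790
G1 X96.956 Y41.893 F2790
G1 X86.338 Y16.477 F2790
M5
G0 X0.000 Y0.000

1 u = 1 mm; y_m = 220.109 − y.

[1] `<path>` line segment, #000000→cut S840 F1367: (72.527,49.560) → (136.317,100.284)

[2] `<path>` regular polygon, #ff0000→score S531 F2640: (119.573,171.551) → (121.647,177.152) → (127.073,179.645) → (132.674,177.571) → (135.167,172.145) → (133.093,166.544) → (127.667,164.051) → (122.066,166.125) → (119.573,171.551) (closed)

[3] `<path>` quadratic bezier, #ff00ff→engrave S312 F2790: (94.871,15.758) → (78.083,26.186) → (75.179,39.925) → (86.159,56.974)

[4] `<path>` quadratic bezier, #ff00ff→engrave S312 F2790: (134.281,63.807) → (112.937,57.669) → (96.956,41.893) → (86.338,16.477)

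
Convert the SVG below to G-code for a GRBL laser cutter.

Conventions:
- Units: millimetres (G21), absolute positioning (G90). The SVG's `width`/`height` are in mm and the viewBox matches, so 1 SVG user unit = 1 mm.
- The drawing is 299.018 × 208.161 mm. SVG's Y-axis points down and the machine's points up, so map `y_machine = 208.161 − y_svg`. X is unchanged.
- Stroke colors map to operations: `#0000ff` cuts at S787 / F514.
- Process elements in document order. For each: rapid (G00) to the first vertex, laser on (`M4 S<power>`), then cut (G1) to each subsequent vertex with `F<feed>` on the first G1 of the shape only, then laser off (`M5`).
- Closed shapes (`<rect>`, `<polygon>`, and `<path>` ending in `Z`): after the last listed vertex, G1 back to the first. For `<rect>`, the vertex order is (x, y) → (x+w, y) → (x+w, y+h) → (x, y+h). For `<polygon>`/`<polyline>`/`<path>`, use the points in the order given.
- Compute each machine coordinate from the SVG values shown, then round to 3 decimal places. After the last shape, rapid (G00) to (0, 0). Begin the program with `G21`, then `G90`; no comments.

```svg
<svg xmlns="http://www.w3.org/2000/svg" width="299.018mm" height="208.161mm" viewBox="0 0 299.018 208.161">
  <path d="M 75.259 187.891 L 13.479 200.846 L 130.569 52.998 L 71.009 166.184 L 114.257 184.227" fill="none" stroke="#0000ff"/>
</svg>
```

Since the viewBox matches the mm dimensions, user units are millimetres directly. The only transform is the Y-flip y_m = 208.161 − y_svg.

Shape 1 is a open polyline drawn with `<path>`. Its stroke #0000ff means cut at S787, F514. After flipping Y the toolpath is (75.259,20.270) → (13.479,7.315) → (130.569,155.163) → (71.009,41.977) → (114.257,23.934).

G21
G90
G00 X75.259 Y20.270
M4 S787
G1 X13.479 Y7.315 F514
G1 X130.569 Y155.163
G1 X71.009 Y41.977
G1 X114.257 Y23.934
M5
G00 X0.000 Y0.000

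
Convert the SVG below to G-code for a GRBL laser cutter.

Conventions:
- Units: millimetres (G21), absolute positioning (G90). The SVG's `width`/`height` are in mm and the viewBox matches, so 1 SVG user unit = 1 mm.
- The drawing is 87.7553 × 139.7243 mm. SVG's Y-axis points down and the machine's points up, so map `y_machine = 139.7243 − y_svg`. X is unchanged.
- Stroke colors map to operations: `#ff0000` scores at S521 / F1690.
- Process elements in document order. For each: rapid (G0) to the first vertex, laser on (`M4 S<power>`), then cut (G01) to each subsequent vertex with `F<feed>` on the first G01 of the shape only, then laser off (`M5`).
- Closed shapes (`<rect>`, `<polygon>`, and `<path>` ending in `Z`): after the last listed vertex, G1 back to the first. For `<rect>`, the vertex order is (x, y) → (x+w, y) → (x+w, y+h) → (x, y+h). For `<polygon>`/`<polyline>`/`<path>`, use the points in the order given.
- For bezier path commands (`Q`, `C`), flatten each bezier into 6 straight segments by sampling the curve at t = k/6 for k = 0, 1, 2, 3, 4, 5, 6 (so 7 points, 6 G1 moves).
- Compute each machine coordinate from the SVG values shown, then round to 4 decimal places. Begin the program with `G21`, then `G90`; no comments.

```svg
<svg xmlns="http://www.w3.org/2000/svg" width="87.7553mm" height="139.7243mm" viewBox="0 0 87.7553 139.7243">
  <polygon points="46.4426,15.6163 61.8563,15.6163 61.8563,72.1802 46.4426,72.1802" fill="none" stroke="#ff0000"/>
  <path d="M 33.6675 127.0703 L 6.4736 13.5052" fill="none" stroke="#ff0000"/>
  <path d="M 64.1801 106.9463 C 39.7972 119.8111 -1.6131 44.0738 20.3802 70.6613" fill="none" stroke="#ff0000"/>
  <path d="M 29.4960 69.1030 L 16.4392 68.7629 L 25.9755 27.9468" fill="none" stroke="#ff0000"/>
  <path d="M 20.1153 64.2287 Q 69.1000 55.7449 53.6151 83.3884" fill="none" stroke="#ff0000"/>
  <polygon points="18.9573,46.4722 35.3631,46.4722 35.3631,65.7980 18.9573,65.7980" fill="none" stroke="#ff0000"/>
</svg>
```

1 u = 1 mm; y_m = 139.7243 − y.

[1] `<polygon>` rectangle, #ff0000→score S521 F1690: (46.4426,124.1080) → (61.8563,124.1080) → (61.8563,67.5441) → (46.4426,67.5441) → (46.4426,124.1080) (closed)

[2] `<path>` line segment, #ff0000→score S521 F1690: (33.6675,12.6540) → (6.4736,126.2191)

[3] `<path>` cubic bezier, #ff0000→score S521 F1690: (64.1801,32.7780) → (50.9421,32.8452) → (37.1003,42.3759) → (24.8891,56.0665) → (16.5425,68.6136) → (14.2948,74.7136) → (20.3802,69.0630)

[4] `<path>` open polyline, #ff0000→score S521 F1690: (29.4960,70.6213) → (16.4392,70.9614) → (25.9755,111.7775)

[5] `<path>` quadratic bezier, #ff0000→score S521 F1690: (20.1153,75.4956) → (34.6527,77.3200) → (45.6085,77.1373) → (52.9826,74.9476) → (56.7751,70.7508) → (56.9859,64.5469) → (53.6151,56.3359)

[6] `<polygon>` rectangle, #ff0000→score S521 F1690: (18.9573,93.2521) → (35.3631,93.2521) → (35.3631,73.9263) → (18.9573,73.9263) → (18.9573,93.2521) (closed)

G21
G90
G0 X46.4426 Y124.1080
M4 S521
G01 X61.8563 Y124.1080 F1690
G01 X61.8563 Y67.5441
G01 X46.4426 Y67.5441
G01 X46.4426 Y124.1080
M5
G0 X33.6675 Y12.6540
M4 S521
G01 X6.4736 Y126.2191 F1690
M5
G0 X64.1801 Y32.7780
M4 S521
G01 X50.9421 Y32.8452 F1690
G01 X37.1003 Y42.3759
G01 X24.8891 Y56.0665
G01 X16.5425 Y68.6136
G01 X14.2948 Y74.7136
G01 X20.3802 Y69.0630
M5
G0 X29.4960 Y70.6213
M4 S521
G01 X16.4392 Y70.9614 F1690
G01 X25.9755 Y111.7775
M5
G0 X20.1153 Y75.4956
M4 S521
G01 X34.6527 Y77.3200 F1690
G01 X45.6085 Y77.1373
G01 X52.9826 Y74.9476
G01 X56.7751 Y70.7508
G01 X56.9859 Y64.5469
G01 X53.6151 Y56.3359
M5
G0 X18.9573 Y93.2521
M4 S521
G01 X35.3631 Y93.2521 F1690
G01 X35.3631 Y73.9263
G01 X18.9573 Y73.9263
G01 X18.9573 Y93.2521
M5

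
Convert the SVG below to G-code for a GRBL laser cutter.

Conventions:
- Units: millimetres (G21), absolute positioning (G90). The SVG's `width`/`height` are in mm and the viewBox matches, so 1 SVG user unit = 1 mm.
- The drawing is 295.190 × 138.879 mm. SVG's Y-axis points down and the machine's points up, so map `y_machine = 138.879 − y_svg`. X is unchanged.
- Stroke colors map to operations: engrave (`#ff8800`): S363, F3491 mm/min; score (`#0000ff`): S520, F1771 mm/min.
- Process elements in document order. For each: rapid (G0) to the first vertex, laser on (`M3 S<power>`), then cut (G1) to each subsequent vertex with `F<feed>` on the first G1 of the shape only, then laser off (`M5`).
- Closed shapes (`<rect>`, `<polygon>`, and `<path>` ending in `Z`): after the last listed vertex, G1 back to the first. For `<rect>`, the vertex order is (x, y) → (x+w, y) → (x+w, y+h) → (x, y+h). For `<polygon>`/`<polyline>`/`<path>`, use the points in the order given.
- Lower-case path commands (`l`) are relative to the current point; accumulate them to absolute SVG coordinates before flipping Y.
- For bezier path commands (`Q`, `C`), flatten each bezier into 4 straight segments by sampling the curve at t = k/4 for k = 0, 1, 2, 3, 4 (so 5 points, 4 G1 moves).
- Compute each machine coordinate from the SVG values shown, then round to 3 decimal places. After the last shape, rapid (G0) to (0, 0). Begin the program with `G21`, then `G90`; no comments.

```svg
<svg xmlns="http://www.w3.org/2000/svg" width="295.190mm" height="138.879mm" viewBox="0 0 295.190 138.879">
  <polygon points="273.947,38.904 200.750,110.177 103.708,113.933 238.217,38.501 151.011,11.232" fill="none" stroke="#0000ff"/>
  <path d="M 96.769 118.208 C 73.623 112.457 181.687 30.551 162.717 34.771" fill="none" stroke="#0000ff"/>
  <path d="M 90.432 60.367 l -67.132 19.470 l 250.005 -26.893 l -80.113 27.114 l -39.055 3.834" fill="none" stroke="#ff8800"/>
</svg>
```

G21
G90
G0 X273.947 Y99.975
M3 S520
G1 X200.750 Y28.702 F1771
G1 X103.708 Y24.946
G1 X238.217 Y100.378
G1 X151.011 Y127.647
G1 X273.947 Y99.975
M5
G0 X96.769 Y20.671
M3 S520
G1 X99.976 Y36.728 F1771
G1 X128.177 Y66.129
G1 X157.161 Y93.660
G1 X162.717 Y104.108
M5
G0 X90.432 Y78.512
M3 S363
G1 X23.300 Y59.042 F3491
G1 X273.305 Y85.935
G1 X193.192 Y58.821
G1 X154.137 Y54.987
M5
G0 X0.000 Y0.000

1 u = 1 mm; y_m = 138.879 − y.

[1] `<polygon>` closed polygon, #0000ff→score S520 F1771: (273.947,99.975) → (200.750,28.702) → (103.708,24.946) → (238.217,100.378) → (151.011,127.647) → (273.947,99.975) (closed)

[2] `<path>` cubic bezier, #0000ff→score S520 F1771: (96.769,20.671) → (99.976,36.728) → (128.177,66.129) → (157.161,93.660) → (162.717,104.108)

[3] `<path>` open polyline, #ff8800→engrave S363 F3491: (90.432,78.512) → (23.300,59.042) → (273.305,85.935) → (193.192,58.821) → (154.137,54.987)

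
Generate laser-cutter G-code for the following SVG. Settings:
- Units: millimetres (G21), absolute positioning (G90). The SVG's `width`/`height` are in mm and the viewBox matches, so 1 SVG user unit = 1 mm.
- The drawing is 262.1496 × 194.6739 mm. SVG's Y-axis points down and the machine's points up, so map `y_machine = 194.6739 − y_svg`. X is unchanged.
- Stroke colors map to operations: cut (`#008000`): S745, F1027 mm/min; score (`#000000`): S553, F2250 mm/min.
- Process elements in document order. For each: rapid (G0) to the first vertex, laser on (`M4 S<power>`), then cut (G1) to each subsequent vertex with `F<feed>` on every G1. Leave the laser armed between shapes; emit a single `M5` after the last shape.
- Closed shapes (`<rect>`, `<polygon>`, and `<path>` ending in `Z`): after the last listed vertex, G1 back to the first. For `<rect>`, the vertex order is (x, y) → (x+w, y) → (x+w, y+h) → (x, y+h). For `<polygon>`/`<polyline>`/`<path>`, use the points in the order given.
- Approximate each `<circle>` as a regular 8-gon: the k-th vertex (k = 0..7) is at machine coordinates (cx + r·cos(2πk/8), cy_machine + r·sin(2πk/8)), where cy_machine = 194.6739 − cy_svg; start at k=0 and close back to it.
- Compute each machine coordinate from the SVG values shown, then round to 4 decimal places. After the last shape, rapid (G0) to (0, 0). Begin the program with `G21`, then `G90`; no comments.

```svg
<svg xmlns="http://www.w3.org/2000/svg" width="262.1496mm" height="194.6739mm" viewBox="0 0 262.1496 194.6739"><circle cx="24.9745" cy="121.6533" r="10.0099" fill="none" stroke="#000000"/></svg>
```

1 u = 1 mm; y_m = 194.6739 − y.

[1] `<circle>` circle, #000000→score S553 F2250: (34.9844,73.0206) → (32.0526,80.0987) → (24.9745,83.0305) → (17.8964,80.0987) → (14.9646,73.0206) → (17.8964,65.9425) → (24.9745,63.0107) → (32.0526,65.9425) → (34.9844,73.0206) (closed)

G21
G90
G0 X34.9844 Y73.0206
M4 S553
G1 X32.0526 Y80.0987 F2250
G1 X24.9745 Y83.0305 F2250
G1 X17.8964 Y80.0987 F2250
G1 X14.9646 Y73.0206 F2250
G1 X17.8964 Y65.9425 F2250
G1 X24.9745 Y63.0107 F2250
G1 X32.0526 Y65.9425 F2250
G1 X34.9844 Y73.0206 F2250
M5
G0 X0.0000 Y0.0000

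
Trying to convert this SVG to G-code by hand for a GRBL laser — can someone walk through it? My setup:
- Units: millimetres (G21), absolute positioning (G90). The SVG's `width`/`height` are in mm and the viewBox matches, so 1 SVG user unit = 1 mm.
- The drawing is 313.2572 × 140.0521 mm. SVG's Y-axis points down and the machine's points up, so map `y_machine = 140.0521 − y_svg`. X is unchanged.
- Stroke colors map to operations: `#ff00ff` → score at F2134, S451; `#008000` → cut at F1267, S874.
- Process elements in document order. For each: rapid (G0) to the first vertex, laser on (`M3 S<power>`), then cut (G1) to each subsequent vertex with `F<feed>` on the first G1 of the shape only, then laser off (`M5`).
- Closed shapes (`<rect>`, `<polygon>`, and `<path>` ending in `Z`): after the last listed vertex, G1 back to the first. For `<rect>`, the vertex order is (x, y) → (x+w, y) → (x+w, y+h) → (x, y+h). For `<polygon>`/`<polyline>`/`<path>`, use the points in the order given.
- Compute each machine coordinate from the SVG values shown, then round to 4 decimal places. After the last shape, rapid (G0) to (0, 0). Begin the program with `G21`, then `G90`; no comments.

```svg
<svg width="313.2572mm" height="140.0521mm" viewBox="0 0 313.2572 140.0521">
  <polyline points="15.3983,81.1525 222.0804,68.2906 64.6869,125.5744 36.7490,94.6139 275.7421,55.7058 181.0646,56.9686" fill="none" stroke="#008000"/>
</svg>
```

1 u = 1 mm; y_m = 140.0521 − y.

[1] `<polyline>` open polyline, #008000→cut S874 F1267: (15.3983,58.8996) → (222.0804,71.7615) → (64.6869,14.4777) → (36.7490,45.4382) → (275.7421,84.3463) → (181.0646,83.0835)

G21
G90
G0 X15.3983 Y58.8996
M3 S874
G1 X222.0804 Y71.7615 F1267
G1 X64.6869 Y14.4777
G1 X36.7490 Y45.4382
G1 X275.7421 Y84.3463
G1 X181.0646 Y83.0835
M5
G0 X0.0000 Y0.0000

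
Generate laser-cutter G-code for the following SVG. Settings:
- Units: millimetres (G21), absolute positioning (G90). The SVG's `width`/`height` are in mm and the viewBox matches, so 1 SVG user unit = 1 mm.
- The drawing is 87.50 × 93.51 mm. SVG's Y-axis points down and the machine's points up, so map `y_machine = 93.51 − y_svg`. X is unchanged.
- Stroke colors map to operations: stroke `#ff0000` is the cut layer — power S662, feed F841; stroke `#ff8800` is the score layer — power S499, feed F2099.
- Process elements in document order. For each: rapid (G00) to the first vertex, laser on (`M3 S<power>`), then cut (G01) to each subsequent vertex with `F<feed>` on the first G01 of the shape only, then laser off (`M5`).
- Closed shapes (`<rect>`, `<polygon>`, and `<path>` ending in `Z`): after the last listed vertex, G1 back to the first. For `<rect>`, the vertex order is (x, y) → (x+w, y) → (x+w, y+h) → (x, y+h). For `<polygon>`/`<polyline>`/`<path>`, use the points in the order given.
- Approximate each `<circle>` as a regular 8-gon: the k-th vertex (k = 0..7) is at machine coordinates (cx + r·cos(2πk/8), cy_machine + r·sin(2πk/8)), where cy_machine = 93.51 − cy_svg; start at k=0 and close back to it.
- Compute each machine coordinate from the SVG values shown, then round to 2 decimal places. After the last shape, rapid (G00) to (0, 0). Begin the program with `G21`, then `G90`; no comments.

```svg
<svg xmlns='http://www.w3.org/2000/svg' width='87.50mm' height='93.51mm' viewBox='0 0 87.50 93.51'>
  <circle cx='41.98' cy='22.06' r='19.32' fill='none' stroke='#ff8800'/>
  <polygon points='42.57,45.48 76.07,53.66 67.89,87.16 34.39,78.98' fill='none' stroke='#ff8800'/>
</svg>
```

viewBox `0 0 87.50 93.51` with mm width/height → 1 unit = 1 mm. Flip: y_m = 93.51 − y_svg.

**Shape 1** — `<circle>` circle, stroke `#ff8800` → score (S499, F2099). Machine vertices: (61.30,71.45) → (55.64,85.11) → (41.98,90.77) → (28.32,85.11) → (22.66,71.45) → (28.32,57.79) → (41.98,52.13) → (55.64,57.79) → (61.30,71.45). Closed: final G1 returns to the first vertex.

**Shape 2** — `<polygon>` regular polygon, stroke `#ff8800` → score (S499, F2099). Machine vertices: (42.57,48.03) → (76.07,39.85) → (67.89,6.35) → (34.39,14.53) → (42.57,48.03). Closed: final G1 returns to the first vertex.

G21
G90
G00 X61.30 Y71.45
M3 S499
G01 X55.64 Y85.11 F2099
G01 X41.98 Y90.77
G01 X28.32 Y85.11
G01 X22.66 Y71.45
G01 X28.32 Y57.79
G01 X41.98 Y52.13
G01 X55.64 Y57.79
G01 X61.30 Y71.45
M5
G00 X42.57 Y48.03
M3 S499
G01 X76.07 Y39.85 F2099
G01 X67.89 Y6.35
G01 X34.39 Y14.53
G01 X42.57 Y48.03
M5
G00 X0.00 Y0.00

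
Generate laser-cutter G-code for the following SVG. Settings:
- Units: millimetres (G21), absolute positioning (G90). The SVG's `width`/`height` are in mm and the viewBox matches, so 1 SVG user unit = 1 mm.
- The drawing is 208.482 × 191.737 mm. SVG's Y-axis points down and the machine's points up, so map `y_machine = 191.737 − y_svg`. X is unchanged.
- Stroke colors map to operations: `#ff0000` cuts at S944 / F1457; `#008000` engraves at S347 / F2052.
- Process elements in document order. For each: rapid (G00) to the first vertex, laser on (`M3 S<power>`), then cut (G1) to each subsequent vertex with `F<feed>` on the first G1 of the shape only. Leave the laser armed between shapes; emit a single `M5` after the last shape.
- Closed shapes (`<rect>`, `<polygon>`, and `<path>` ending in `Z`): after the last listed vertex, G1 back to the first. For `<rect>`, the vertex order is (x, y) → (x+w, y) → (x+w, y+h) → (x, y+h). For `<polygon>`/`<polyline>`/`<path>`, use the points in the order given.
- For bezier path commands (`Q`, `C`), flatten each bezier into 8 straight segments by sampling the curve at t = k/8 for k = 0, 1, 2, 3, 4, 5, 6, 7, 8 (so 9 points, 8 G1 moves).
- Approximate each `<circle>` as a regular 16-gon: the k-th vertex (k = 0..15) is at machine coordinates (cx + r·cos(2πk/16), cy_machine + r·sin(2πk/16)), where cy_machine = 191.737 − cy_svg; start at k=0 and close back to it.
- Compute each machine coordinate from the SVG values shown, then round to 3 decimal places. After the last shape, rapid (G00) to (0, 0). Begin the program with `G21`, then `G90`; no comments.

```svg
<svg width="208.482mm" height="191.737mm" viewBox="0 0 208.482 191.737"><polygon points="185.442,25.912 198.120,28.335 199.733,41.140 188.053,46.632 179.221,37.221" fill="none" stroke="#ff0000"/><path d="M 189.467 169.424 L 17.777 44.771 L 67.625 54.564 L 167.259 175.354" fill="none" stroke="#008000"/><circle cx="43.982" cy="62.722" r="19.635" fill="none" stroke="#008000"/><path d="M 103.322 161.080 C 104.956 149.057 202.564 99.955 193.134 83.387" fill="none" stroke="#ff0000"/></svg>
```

G21
G90
G00 X185.442 Y165.825
M3 S944
G1 X198.120 Y163.402 F1457
G1 X199.733 Y150.597
G1 X188.053 Y145.105
G1 X179.221 Y154.516
G1 X185.442 Y165.825
G00 X189.467 Y22.313
M3 S347
G1 X17.777 Y146.966 F2052
G1 X67.625 Y137.173
G1 X167.259 Y16.383
G00 X63.617 Y129.015
M3 S347
G1 X62.122 Y136.529 F2052
G1 X57.866 Y142.899
G1 X51.496 Y147.155
G1 X43.982 Y148.650
G1 X36.468 Y147.155
G1 X30.098 Y142.899
G1 X25.842 Y136.529
G1 X24.347 Y129.015
G1 X25.842 Y121.501
G1 X30.098 Y115.131
G1 X36.468 Y110.875
G1 X43.982 Y109.380
G1 X51.496 Y110.875
G1 X57.866 Y115.131
G1 X62.122 Y121.501
G1 X63.617 Y129.015
G00 X103.322 Y30.657
M3 S944
G1 X108.037 Y36.768 F1457
G1 X119.371 Y45.539
G1 X134.944 Y56.155
G1 X152.377 Y67.799
G1 X169.292 Y79.657
G1 X183.309 Y90.912
G1 X192.049 Y100.748
G1 X193.134 Y108.350
M5
G00 X0.000 Y0.000

Since the viewBox matches the mm dimensions, user units are millimetres directly. The only transform is the Y-flip y_m = 191.737 − y_svg.

Shape 1 is a regular polygon drawn with `<polygon>`. Its stroke #ff0000 means cut at S944, F1457. After flipping Y the toolpath is (185.442,165.825) → (198.120,163.402) → (199.733,150.597) → (188.053,145.105) → (179.221,154.516) → (185.442,165.825), returning to the start.

Shape 2 is a open polyline drawn with `<path>`. Its stroke #008000 means engrave at S347, F2052. After flipping Y the toolpath is (189.467,22.313) → (17.777,146.966) → (67.625,137.173) → (167.259,16.383).

Shape 3 is a circle drawn with `<circle>`. Its stroke #008000 means engrave at S347, F2052. After flipping Y the toolpath is (63.617,129.015) → (62.122,136.529) → (57.866,142.899) → (51.496,147.155) → (43.982,148.650) → (36.468,147.155) → (30.098,142.899) → (25.842,136.529) → (24.347,129.015) → (25.842,121.501) → (30.098,115.131) → (36.468,110.875) → (43.982,109.380) → (51.496,110.875) → (57.866,115.131) → (62.122,121.501) → (63.617,129.015), returning to the start.

Shape 4 is a cubic bezier drawn with `<path>`. Its stroke #ff0000 means cut at S944, F1457. After flipping Y the toolpath is (103.322,30.657) → (108.037,36.768) → (119.371,45.539) → (134.944,56.155) → (152.377,67.799) → (169.292,79.657) → (183.309,90.912) → (192.049,100.748) → (193.134,108.350).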